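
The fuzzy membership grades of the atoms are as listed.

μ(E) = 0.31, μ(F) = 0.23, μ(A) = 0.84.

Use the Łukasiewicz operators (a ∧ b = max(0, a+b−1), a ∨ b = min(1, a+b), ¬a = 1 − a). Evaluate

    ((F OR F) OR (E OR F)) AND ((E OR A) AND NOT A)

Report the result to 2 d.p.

F OR F = min(1, a+b) on (0.23, 0.23) = 0.46
E OR F = min(1, a+b) on (0.31, 0.23) = 0.54
(F OR F) OR (E OR F) = min(1, a+b) on (0.46, 0.54) = 1.00
E OR A = min(1, a+b) on (0.31, 0.84) = 1.00
NOT A = 1 − 0.84 = 0.16
(E OR A) AND NOT A = max(0, a+b−1) on (1.00, 0.16) = 0.16
((F OR F) OR (E OR F)) AND ((E OR A) AND NOT A) = max(0, a+b−1) on (1.00, 0.16) = 0.16

0.16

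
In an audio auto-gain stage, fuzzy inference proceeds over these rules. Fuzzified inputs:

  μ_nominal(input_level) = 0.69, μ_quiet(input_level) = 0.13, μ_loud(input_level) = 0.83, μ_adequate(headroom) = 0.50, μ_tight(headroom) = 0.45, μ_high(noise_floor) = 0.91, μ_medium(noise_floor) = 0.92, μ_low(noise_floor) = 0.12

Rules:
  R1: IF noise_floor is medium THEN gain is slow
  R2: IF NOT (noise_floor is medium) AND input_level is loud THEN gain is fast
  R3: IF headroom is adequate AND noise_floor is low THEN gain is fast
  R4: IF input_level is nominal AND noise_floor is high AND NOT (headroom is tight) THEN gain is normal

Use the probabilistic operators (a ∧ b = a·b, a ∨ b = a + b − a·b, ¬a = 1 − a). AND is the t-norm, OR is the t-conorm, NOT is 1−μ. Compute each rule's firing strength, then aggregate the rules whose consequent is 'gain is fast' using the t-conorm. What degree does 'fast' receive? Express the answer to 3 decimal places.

R1: medium=0.92 → w = 0.9200
R2: ¬medium=1−0.92=0.08, loud=0.83; AND[a·b] → w = 0.0664
R3: adequate=0.50, low=0.12; AND[a·b] → w = 0.0600
R4: nominal=0.69, high=0.91, ¬tight=1−0.45=0.55; AND[a·b] → w = 0.3453
Rules with consequent 'fast': {R2, R3} → strengths 0.0664, 0.0600
Aggregate via t-conorm [a + b − a·b]: 0.1224

0.122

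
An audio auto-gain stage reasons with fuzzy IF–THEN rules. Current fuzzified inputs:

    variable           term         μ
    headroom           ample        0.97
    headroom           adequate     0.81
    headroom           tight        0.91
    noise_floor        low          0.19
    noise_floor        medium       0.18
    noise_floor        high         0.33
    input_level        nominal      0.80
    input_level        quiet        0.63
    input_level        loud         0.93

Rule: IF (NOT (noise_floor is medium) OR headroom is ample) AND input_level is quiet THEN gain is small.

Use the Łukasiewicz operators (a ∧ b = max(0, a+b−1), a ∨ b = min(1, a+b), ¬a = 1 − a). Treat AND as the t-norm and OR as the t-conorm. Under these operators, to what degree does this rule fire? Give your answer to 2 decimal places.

firing strength: (¬medium=1−0.18=0.82 OR ample=0.97) = 1.00; AND[max(0, a+b−1)] with quiet=0.63 → w = 0.63

0.63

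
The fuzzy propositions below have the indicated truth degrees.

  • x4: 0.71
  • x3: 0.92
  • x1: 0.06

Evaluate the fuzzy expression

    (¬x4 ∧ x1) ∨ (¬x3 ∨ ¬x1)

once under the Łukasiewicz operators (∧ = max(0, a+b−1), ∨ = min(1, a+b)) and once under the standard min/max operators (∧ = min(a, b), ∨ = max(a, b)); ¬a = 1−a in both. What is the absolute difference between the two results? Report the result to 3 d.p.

0.060

Under Łukasiewicz:
  ¬x4 = 1 − 0.71 = 0.29
  ¬x4 ∧ x1 = max(0, a+b−1) on (0.29, 0.06) = 0.00
  ¬x3 = 1 − 0.92 = 0.08
  ¬x1 = 1 − 0.06 = 0.94
  ¬x3 ∨ ¬x1 = min(1, a+b) on (0.08, 0.94) = 1.00
  (¬x4 ∧ x1) ∨ (¬x3 ∨ ¬x1) = min(1, a+b) on (0.00, 1.00) = 1.00
  → value = 1.0000
Under standard min/max:
  ¬x4 = 1 − 0.71 = 0.29
  ¬x4 ∧ x1 = min(a, b) on (0.29, 0.06) = 0.06
  ¬x3 = 1 − 0.92 = 0.08
  ¬x1 = 1 − 0.06 = 0.94
  ¬x3 ∨ ¬x1 = max(a, b) on (0.08, 0.94) = 0.94
  (¬x4 ∧ x1) ∨ (¬x3 ∨ ¬x1) = max(a, b) on (0.06, 0.94) = 0.94
  → value = 0.9400
|1.0000 − 0.9400| = 0.060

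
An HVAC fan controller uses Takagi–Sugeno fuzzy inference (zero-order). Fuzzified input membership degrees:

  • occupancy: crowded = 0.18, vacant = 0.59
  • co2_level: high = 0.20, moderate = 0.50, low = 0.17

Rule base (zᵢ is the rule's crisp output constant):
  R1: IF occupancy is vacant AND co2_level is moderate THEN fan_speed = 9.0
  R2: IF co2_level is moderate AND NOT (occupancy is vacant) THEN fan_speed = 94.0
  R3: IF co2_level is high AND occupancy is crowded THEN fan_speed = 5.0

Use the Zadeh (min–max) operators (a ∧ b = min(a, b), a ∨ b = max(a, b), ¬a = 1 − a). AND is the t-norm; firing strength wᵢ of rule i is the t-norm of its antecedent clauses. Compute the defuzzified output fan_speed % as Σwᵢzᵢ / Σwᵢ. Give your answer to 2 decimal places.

R1 (z=9.0): vacant=0.59, moderate=0.50; AND[min(a, b)] → w = 0.50
R2 (z=94.0): moderate=0.50, ¬vacant=1−0.59=0.41; AND[min(a, b)] → w = 0.41
R3 (z=5.0): high=0.20, crowded=0.18; AND[min(a, b)] → w = 0.18
Weighted average = (0.50·9.0 + 0.41·94.0 + 0.18·5.0) / (0.50 + 0.41 + 0.18)
  = 43.9400 / 1.0900 = 40.31

40.31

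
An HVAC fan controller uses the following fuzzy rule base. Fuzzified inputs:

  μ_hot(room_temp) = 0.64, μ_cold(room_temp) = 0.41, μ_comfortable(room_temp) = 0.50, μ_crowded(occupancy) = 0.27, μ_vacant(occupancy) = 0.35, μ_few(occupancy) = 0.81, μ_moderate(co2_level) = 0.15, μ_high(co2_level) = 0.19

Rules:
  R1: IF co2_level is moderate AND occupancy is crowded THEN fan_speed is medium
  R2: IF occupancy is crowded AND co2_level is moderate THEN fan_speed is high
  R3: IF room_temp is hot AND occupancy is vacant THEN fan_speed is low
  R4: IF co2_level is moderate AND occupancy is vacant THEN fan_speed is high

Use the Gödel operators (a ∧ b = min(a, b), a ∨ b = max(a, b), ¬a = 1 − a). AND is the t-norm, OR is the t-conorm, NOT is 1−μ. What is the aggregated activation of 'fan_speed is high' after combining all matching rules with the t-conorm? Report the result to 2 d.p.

0.15

R1: moderate=0.15, crowded=0.27; AND[min(a, b)] → w = 0.15
R2: crowded=0.27, moderate=0.15; AND[min(a, b)] → w = 0.15
R3: hot=0.64, vacant=0.35; AND[min(a, b)] → w = 0.35
R4: moderate=0.15, vacant=0.35; AND[min(a, b)] → w = 0.15
Rules with consequent 'high': {R2, R4} → strengths 0.15, 0.15
Aggregate via t-conorm [max(a, b)]: 0.15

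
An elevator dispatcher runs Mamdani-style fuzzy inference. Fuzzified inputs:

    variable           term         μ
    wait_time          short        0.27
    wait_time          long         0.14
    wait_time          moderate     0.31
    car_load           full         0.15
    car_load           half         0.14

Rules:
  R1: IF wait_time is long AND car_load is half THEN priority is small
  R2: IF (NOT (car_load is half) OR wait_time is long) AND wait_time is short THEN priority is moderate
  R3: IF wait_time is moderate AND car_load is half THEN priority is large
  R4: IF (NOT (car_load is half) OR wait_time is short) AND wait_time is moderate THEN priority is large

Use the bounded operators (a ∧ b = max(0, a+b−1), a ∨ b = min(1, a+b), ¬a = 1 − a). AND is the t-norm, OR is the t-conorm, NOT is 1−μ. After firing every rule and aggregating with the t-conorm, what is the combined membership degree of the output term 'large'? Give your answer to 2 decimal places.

0.31

R1: long=0.14, half=0.14; AND[max(0, a+b−1)] → w = 0.00
R2: (¬half=1−0.14=0.86 OR long=0.14) = 1.00; AND[max(0, a+b−1)] with short=0.27 → w = 0.27
R3: moderate=0.31, half=0.14; AND[max(0, a+b−1)] → w = 0.00
R4: (¬half=1−0.14=0.86 OR short=0.27) = 1.00; AND[max(0, a+b−1)] with moderate=0.31 → w = 0.31
Rules with consequent 'large': {R3, R4} → strengths 0.00, 0.31
Aggregate via t-conorm [min(1, a+b)]: 0.31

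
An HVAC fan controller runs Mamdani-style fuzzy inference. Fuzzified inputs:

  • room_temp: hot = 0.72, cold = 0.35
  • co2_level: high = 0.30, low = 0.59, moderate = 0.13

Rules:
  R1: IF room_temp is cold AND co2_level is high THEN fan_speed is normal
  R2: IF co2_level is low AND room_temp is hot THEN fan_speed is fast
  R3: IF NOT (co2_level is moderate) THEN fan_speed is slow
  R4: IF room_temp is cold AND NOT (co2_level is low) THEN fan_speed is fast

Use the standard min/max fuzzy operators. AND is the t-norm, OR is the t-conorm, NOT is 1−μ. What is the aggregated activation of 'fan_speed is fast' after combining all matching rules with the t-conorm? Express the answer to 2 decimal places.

0.59

R1: cold=0.35, high=0.30; AND[min(a, b)] → w = 0.30
R2: low=0.59, hot=0.72; AND[min(a, b)] → w = 0.59
R3: ¬moderate=1−0.13=0.87 → w = 0.87
R4: cold=0.35, ¬low=1−0.59=0.41; AND[min(a, b)] → w = 0.35
Rules with consequent 'fast': {R2, R4} → strengths 0.59, 0.35
Aggregate via t-conorm [max(a, b)]: 0.59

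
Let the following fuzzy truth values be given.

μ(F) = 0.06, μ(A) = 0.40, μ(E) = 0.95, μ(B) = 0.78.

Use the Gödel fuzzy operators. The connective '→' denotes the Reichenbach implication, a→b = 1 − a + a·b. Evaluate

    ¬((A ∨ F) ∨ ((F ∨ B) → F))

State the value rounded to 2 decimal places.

A ∨ F = max(a, b) on (0.40, 0.06) = 0.40
F ∨ B = max(a, b) on (0.06, 0.78) = 0.78
(F ∨ B) → F  [Reichenbach: 1 − a + a·b] with a=0.78, b=0.06 → 0.27
(A ∨ F) ∨ ((F ∨ B) → F) = max(a, b) on (0.40, 0.27) = 0.40
¬((A ∨ F) ∨ ((F ∨ B) → F)) = 1 − 0.40 = 0.60

0.60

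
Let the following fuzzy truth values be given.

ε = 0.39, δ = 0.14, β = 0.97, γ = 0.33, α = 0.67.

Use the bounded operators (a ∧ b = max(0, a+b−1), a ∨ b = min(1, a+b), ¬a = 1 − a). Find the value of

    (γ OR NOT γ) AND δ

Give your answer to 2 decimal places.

0.14

NOT γ = 1 − 0.33 = 0.67
γ OR NOT γ = min(1, a+b) on (0.33, 0.67) = 1.00
(γ OR NOT γ) AND δ = max(0, a+b−1) on (1.00, 0.14) = 0.14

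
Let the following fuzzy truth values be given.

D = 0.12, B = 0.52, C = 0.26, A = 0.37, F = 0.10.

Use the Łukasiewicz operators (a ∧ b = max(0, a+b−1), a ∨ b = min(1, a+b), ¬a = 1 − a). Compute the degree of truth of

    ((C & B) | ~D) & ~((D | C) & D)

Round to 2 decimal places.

C & B = max(0, a+b−1) on (0.26, 0.52) = 0.00
~D = 1 − 0.12 = 0.88
(C & B) | ~D = min(1, a+b) on (0.00, 0.88) = 0.88
D | C = min(1, a+b) on (0.12, 0.26) = 0.38
(D | C) & D = max(0, a+b−1) on (0.38, 0.12) = 0.00
~((D | C) & D) = 1 − 0.00 = 1.00
((C & B) | ~D) & ~((D | C) & D) = max(0, a+b−1) on (0.88, 1.00) = 0.88

0.88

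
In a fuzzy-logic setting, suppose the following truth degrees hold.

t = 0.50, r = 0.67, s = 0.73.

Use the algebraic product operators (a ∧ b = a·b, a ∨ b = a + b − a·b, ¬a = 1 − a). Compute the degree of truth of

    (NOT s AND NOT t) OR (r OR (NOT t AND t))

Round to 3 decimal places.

0.786

NOT s = 1 − 0.7300 = 0.2700
NOT t = 1 − 0.5000 = 0.5000
NOT s AND NOT t = a·b on (0.2700, 0.5000) = 0.1350
NOT t = 1 − 0.5000 = 0.5000
NOT t AND t = a·b on (0.5000, 0.5000) = 0.2500
r OR (NOT t AND t) = a + b − a·b on (0.6700, 0.2500) = 0.7525
(NOT s AND NOT t) OR (r OR (NOT t AND t)) = a + b − a·b on (0.1350, 0.7525) = 0.7859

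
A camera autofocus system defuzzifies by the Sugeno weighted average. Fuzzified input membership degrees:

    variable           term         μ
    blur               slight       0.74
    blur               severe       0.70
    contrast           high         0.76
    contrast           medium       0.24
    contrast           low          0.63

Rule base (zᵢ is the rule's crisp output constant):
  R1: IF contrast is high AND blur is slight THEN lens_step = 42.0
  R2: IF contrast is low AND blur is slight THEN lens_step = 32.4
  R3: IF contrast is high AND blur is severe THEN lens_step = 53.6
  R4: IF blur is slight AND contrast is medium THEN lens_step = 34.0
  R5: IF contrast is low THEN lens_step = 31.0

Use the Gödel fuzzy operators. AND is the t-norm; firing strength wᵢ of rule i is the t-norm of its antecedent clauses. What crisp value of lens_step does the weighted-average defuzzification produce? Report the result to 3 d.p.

39.695

R1 (z=42.0): high=0.76, slight=0.74; AND[min(a, b)] → w = 0.74
R2 (z=32.4): low=0.63, slight=0.74; AND[min(a, b)] → w = 0.63
R3 (z=53.6): high=0.76, severe=0.70; AND[min(a, b)] → w = 0.70
R4 (z=34.0): slight=0.74, medium=0.24; AND[min(a, b)] → w = 0.24
R5 (z=31.0): low=0.63 → w = 0.63
Weighted average = (0.74·42.0 + 0.63·32.4 + 0.70·53.6 + 0.24·34.0 + 0.63·31.0) / (0.74 + 0.63 + 0.70 + 0.24 + 0.63)
  = 116.7020 / 2.9400 = 39.695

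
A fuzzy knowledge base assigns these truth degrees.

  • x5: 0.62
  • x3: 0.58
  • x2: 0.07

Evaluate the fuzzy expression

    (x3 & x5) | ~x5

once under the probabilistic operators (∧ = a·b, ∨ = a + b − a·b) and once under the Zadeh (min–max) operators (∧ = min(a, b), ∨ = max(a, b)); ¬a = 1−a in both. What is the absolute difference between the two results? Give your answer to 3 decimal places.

Under probabilistic:
  x3 & x5 = a·b on (0.5800, 0.6200) = 0.3596
  ~x5 = 1 − 0.6200 = 0.3800
  (x3 & x5) | ~x5 = a + b − a·b on (0.3596, 0.3800) = 0.6030
  → value = 0.6030
Under Zadeh (min–max):
  x3 & x5 = min(a, b) on (0.58, 0.62) = 0.58
  ~x5 = 1 − 0.62 = 0.38
  (x3 & x5) | ~x5 = max(a, b) on (0.58, 0.38) = 0.58
  → value = 0.5800
|0.6030 − 0.5800| = 0.023

0.023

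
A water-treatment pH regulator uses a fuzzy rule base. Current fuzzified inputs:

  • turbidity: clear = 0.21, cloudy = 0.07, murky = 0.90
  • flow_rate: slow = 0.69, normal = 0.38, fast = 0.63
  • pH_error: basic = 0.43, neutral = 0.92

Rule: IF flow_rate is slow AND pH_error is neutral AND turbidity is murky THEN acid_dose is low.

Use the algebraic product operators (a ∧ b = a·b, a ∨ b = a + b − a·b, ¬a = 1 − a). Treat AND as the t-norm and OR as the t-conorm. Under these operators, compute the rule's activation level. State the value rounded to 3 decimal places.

firing strength: slow=0.69, neutral=0.92, murky=0.90; AND[a·b] → w = 0.5713

0.571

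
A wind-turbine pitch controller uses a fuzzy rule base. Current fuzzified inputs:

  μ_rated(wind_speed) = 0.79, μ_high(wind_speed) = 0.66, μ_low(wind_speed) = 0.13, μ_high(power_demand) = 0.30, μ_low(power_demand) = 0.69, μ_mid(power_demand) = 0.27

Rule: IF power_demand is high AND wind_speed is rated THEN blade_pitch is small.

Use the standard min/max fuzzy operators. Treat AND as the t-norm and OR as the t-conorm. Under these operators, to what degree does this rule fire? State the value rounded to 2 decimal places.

0.30

firing strength: high=0.30, rated=0.79; AND[min(a, b)] → w = 0.30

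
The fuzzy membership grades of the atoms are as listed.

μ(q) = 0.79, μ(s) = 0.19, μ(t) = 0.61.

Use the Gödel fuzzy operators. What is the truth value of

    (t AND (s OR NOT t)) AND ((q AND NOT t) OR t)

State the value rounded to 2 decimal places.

0.39

NOT t = 1 − 0.61 = 0.39
s OR NOT t = max(a, b) on (0.19, 0.39) = 0.39
t AND (s OR NOT t) = min(a, b) on (0.61, 0.39) = 0.39
NOT t = 1 − 0.61 = 0.39
q AND NOT t = min(a, b) on (0.79, 0.39) = 0.39
(q AND NOT t) OR t = max(a, b) on (0.39, 0.61) = 0.61
(t AND (s OR NOT t)) AND ((q AND NOT t) OR t) = min(a, b) on (0.39, 0.61) = 0.39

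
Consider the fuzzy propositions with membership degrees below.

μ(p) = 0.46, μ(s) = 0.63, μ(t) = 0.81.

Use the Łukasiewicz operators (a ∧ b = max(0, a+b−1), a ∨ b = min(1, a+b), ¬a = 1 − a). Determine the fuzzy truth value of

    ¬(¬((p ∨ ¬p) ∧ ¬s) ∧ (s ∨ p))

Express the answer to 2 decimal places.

¬p = 1 − 0.46 = 0.54
p ∨ ¬p = min(1, a+b) on (0.46, 0.54) = 1.00
¬s = 1 − 0.63 = 0.37
(p ∨ ¬p) ∧ ¬s = max(0, a+b−1) on (1.00, 0.37) = 0.37
¬((p ∨ ¬p) ∧ ¬s) = 1 − 0.37 = 0.63
s ∨ p = min(1, a+b) on (0.63, 0.46) = 1.00
¬((p ∨ ¬p) ∧ ¬s) ∧ (s ∨ p) = max(0, a+b−1) on (0.63, 1.00) = 0.63
¬(¬((p ∨ ¬p) ∧ ¬s) ∧ (s ∨ p)) = 1 − 0.63 = 0.37

0.37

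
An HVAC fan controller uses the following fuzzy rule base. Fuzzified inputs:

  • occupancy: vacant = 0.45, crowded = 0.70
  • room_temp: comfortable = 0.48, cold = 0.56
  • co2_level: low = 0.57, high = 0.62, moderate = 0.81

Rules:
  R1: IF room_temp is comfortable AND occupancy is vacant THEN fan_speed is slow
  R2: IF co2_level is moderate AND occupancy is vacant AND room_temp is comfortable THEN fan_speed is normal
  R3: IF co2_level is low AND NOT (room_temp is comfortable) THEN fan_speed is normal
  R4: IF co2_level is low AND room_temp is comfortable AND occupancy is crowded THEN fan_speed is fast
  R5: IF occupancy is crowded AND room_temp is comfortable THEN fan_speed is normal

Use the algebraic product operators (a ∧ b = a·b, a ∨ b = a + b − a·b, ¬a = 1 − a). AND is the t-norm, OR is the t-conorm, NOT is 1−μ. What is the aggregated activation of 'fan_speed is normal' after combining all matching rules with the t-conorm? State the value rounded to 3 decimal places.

0.615

R1: comfortable=0.48, vacant=0.45; AND[a·b] → w = 0.2160
R2: moderate=0.81, vacant=0.45, comfortable=0.48; AND[a·b] → w = 0.1750
R3: low=0.57, ¬comfortable=1−0.48=0.52; AND[a·b] → w = 0.2964
R4: low=0.57, comfortable=0.48, crowded=0.70; AND[a·b] → w = 0.1915
R5: crowded=0.70, comfortable=0.48; AND[a·b] → w = 0.3360
Rules with consequent 'normal': {R2, R3, R5} → strengths 0.1750, 0.2964, 0.3360
Aggregate via t-conorm [a + b − a·b]: 0.6145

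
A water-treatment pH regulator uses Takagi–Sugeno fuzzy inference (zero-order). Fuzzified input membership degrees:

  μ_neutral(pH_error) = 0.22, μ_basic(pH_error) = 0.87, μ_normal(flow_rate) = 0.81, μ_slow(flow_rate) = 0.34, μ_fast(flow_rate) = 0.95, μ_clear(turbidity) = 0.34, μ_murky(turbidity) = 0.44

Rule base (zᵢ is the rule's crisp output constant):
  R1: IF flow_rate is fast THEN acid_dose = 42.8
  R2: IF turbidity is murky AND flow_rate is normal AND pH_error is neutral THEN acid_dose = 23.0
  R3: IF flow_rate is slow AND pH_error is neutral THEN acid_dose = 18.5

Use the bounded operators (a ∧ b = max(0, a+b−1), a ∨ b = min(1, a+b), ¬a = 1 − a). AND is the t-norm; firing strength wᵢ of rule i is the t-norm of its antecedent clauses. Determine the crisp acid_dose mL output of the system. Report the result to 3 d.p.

R1 (z=42.8): fast=0.95 → w = 0.95
R2 (z=23.0): murky=0.44, normal=0.81, neutral=0.22; AND[max(0, a+b−1)] → w = 0.00
R3 (z=18.5): slow=0.34, neutral=0.22; AND[max(0, a+b−1)] → w = 0.00
Weighted average = (0.95·42.8 + 0.00·23.0 + 0.00·18.5) / (0.95 + 0.00 + 0.00)
  = 40.6600 / 0.9500 = 42.800

42.800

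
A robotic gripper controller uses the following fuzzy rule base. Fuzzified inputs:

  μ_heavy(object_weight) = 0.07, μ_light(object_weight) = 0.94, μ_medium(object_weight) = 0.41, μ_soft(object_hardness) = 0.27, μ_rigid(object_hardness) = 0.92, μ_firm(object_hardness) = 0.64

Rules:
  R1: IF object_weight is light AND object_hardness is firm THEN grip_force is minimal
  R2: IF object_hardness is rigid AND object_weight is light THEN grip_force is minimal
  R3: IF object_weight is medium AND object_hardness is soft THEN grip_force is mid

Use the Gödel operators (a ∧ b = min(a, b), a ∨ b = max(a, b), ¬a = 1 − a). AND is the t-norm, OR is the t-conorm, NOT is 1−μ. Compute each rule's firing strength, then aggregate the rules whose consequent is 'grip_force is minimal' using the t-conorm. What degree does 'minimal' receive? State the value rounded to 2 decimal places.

0.92

R1: light=0.94, firm=0.64; AND[min(a, b)] → w = 0.64
R2: rigid=0.92, light=0.94; AND[min(a, b)] → w = 0.92
R3: medium=0.41, soft=0.27; AND[min(a, b)] → w = 0.27
Rules with consequent 'minimal': {R1, R2} → strengths 0.64, 0.92
Aggregate via t-conorm [max(a, b)]: 0.92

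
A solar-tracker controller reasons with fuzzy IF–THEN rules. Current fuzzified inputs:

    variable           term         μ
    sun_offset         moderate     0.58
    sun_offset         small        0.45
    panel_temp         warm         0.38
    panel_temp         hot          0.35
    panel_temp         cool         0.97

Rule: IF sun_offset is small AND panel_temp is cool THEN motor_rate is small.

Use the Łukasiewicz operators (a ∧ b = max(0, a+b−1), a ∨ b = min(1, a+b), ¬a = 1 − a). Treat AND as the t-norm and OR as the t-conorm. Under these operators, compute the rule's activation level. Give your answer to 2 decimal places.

0.42

firing strength: small=0.45, cool=0.97; AND[max(0, a+b−1)] → w = 0.42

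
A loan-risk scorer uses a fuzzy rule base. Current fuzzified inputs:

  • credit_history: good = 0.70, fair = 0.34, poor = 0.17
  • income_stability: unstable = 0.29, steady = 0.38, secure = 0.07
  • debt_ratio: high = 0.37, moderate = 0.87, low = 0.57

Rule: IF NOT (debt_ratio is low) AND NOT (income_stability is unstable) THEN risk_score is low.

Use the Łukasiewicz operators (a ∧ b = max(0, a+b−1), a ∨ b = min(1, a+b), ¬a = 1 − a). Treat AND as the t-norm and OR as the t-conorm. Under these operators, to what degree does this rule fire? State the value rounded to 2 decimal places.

firing strength: ¬low=1−0.57=0.43, ¬unstable=1−0.29=0.71; AND[max(0, a+b−1)] → w = 0.14

0.14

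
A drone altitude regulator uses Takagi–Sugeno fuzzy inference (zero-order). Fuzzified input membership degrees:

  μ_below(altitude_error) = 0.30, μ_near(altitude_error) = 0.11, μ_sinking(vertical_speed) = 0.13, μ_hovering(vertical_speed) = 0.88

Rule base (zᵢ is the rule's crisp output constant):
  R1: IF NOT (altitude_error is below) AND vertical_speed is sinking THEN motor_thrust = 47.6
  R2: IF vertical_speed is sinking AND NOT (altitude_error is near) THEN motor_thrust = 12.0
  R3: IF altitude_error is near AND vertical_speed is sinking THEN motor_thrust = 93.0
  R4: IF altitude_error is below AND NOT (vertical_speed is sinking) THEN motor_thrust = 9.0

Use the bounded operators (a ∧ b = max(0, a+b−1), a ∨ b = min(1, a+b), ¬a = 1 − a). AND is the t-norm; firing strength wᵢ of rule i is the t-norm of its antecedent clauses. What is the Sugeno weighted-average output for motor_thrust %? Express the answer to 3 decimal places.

R1 (z=47.6): ¬below=1−0.30=0.70, sinking=0.13; AND[max(0, a+b−1)] → w = 0.00
R2 (z=12.0): sinking=0.13, ¬near=1−0.11=0.89; AND[max(0, a+b−1)] → w = 0.02
R3 (z=93.0): near=0.11, sinking=0.13; AND[max(0, a+b−1)] → w = 0.00
R4 (z=9.0): below=0.30, ¬sinking=1−0.13=0.87; AND[max(0, a+b−1)] → w = 0.17
Weighted average = (0.00·47.6 + 0.02·12.0 + 0.00·93.0 + 0.17·9.0) / (0.00 + 0.02 + 0.00 + 0.17)
  = 1.7700 / 0.1900 = 9.316

9.316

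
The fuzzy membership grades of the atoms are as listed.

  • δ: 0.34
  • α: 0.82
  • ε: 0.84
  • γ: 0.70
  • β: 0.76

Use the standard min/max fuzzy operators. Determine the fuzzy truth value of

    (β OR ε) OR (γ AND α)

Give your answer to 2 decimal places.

0.84

β OR ε = max(a, b) on (0.76, 0.84) = 0.84
γ AND α = min(a, b) on (0.70, 0.82) = 0.70
(β OR ε) OR (γ AND α) = max(a, b) on (0.84, 0.70) = 0.84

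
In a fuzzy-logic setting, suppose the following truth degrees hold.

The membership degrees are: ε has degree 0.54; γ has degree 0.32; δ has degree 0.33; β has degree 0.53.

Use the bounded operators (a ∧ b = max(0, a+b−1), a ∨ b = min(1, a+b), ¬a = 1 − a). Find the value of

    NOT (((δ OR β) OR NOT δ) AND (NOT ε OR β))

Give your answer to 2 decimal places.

δ OR β = min(1, a+b) on (0.33, 0.53) = 0.86
NOT δ = 1 − 0.33 = 0.67
(δ OR β) OR NOT δ = min(1, a+b) on (0.86, 0.67) = 1.00
NOT ε = 1 − 0.54 = 0.46
NOT ε OR β = min(1, a+b) on (0.46, 0.53) = 0.99
((δ OR β) OR NOT δ) AND (NOT ε OR β) = max(0, a+b−1) on (1.00, 0.99) = 0.99
NOT (((δ OR β) OR NOT δ) AND (NOT ε OR β)) = 1 − 0.99 = 0.01

0.01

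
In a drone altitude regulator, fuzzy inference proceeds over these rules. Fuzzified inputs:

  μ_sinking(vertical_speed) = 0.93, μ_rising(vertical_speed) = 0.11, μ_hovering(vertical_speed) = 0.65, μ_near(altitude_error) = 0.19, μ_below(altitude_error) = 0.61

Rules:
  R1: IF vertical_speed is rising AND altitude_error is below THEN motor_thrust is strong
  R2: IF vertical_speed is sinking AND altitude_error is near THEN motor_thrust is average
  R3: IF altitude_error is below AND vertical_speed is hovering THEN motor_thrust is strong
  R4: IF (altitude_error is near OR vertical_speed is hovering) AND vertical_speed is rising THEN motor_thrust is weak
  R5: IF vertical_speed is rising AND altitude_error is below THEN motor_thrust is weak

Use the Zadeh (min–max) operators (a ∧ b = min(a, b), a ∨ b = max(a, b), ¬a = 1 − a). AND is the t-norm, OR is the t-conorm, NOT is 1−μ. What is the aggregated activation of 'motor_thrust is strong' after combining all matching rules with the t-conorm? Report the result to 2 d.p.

0.61

R1: rising=0.11, below=0.61; AND[min(a, b)] → w = 0.11
R2: sinking=0.93, near=0.19; AND[min(a, b)] → w = 0.19
R3: below=0.61, hovering=0.65; AND[min(a, b)] → w = 0.61
R4: (near=0.19 OR hovering=0.65) = 0.65; AND[min(a, b)] with rising=0.11 → w = 0.11
R5: rising=0.11, below=0.61; AND[min(a, b)] → w = 0.11
Rules with consequent 'strong': {R1, R3} → strengths 0.11, 0.61
Aggregate via t-conorm [max(a, b)]: 0.61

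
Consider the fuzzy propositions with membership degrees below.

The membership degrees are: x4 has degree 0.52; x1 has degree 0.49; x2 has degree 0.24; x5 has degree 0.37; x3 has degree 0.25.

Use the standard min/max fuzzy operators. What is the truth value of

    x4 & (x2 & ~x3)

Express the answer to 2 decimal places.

~x3 = 1 − 0.25 = 0.75
x2 & ~x3 = min(a, b) on (0.24, 0.75) = 0.24
x4 & (x2 & ~x3) = min(a, b) on (0.52, 0.24) = 0.24

0.24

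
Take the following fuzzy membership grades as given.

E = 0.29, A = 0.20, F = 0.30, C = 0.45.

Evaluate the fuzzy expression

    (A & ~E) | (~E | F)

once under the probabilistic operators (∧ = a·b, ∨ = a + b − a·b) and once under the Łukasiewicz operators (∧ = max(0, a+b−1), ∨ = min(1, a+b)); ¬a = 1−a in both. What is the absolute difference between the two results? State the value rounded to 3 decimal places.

Under probabilistic:
  ~E = 1 − 0.2900 = 0.7100
  A & ~E = a·b on (0.2000, 0.7100) = 0.1420
  ~E = 1 − 0.2900 = 0.7100
  ~E | F = a + b − a·b on (0.7100, 0.3000) = 0.7970
  (A & ~E) | (~E | F) = a + b − a·b on (0.1420, 0.7970) = 0.8258
  → value = 0.8258
Under Łukasiewicz:
  ~E = 1 − 0.29 = 0.71
  A & ~E = max(0, a+b−1) on (0.20, 0.71) = 0.00
  ~E = 1 − 0.29 = 0.71
  ~E | F = min(1, a+b) on (0.71, 0.30) = 1.00
  (A & ~E) | (~E | F) = min(1, a+b) on (0.00, 1.00) = 1.00
  → value = 1.0000
|0.8258 − 1.0000| = 0.174

0.174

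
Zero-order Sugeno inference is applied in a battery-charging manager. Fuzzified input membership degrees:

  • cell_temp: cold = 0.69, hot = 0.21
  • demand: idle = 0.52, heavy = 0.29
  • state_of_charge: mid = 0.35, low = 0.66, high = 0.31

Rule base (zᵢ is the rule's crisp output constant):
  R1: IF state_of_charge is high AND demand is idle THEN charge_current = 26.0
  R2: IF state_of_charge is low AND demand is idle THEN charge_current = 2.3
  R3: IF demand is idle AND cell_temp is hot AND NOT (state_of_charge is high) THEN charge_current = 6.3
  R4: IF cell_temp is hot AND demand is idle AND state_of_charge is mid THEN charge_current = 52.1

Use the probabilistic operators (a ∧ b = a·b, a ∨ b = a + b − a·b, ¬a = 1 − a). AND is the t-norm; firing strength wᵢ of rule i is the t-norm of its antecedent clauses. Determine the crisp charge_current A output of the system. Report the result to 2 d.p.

R1 (z=26.0): high=0.31, idle=0.52; AND[a·b] → w = 0.1612
R2 (z=2.3): low=0.66, idle=0.52; AND[a·b] → w = 0.3432
R3 (z=6.3): idle=0.52, hot=0.21, ¬high=1−0.31=0.69; AND[a·b] → w = 0.0753
R4 (z=52.1): hot=0.21, idle=0.52, mid=0.35; AND[a·b] → w = 0.0382
Weighted average = (0.1612·26.0 + 0.3432·2.3 + 0.0753·6.3 + 0.0382·52.1) / (0.1612 + 0.3432 + 0.0753 + 0.0382)
  = 7.4465 / 0.6180 = 12.05

12.05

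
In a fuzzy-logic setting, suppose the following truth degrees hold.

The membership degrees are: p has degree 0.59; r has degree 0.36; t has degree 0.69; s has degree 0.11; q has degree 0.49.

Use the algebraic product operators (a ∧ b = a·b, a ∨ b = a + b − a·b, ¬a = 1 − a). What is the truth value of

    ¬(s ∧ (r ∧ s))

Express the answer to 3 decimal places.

r ∧ s = a·b on (0.3600, 0.1100) = 0.0396
s ∧ (r ∧ s) = a·b on (0.1100, 0.0396) = 0.0044
¬(s ∧ (r ∧ s)) = 1 − 0.0044 = 0.9956

0.996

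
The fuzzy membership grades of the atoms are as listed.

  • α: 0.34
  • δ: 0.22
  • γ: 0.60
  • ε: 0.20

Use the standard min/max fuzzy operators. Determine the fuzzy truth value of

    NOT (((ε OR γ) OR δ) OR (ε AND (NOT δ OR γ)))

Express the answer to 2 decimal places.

ε OR γ = max(a, b) on (0.20, 0.60) = 0.60
(ε OR γ) OR δ = max(a, b) on (0.60, 0.22) = 0.60
NOT δ = 1 − 0.22 = 0.78
NOT δ OR γ = max(a, b) on (0.78, 0.60) = 0.78
ε AND (NOT δ OR γ) = min(a, b) on (0.20, 0.78) = 0.20
((ε OR γ) OR δ) OR (ε AND (NOT δ OR γ)) = max(a, b) on (0.60, 0.20) = 0.60
NOT (((ε OR γ) OR δ) OR (ε AND (NOT δ OR γ))) = 1 − 0.60 = 0.40

0.40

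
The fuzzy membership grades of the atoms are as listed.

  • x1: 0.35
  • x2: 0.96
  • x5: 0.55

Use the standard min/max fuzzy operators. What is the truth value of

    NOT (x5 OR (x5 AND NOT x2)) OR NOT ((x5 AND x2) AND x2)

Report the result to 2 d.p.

NOT x2 = 1 − 0.96 = 0.04
x5 AND NOT x2 = min(a, b) on (0.55, 0.04) = 0.04
x5 OR (x5 AND NOT x2) = max(a, b) on (0.55, 0.04) = 0.55
NOT (x5 OR (x5 AND NOT x2)) = 1 − 0.55 = 0.45
x5 AND x2 = min(a, b) on (0.55, 0.96) = 0.55
(x5 AND x2) AND x2 = min(a, b) on (0.55, 0.96) = 0.55
NOT ((x5 AND x2) AND x2) = 1 − 0.55 = 0.45
NOT (x5 OR (x5 AND NOT x2)) OR NOT ((x5 AND x2) AND x2) = max(a, b) on (0.45, 0.45) = 0.45

0.45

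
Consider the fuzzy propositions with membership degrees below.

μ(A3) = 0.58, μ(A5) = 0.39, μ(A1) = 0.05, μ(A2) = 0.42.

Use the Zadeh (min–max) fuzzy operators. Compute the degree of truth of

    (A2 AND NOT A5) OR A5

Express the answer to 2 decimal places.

0.42

NOT A5 = 1 − 0.39 = 0.61
A2 AND NOT A5 = min(a, b) on (0.42, 0.61) = 0.42
(A2 AND NOT A5) OR A5 = max(a, b) on (0.42, 0.39) = 0.42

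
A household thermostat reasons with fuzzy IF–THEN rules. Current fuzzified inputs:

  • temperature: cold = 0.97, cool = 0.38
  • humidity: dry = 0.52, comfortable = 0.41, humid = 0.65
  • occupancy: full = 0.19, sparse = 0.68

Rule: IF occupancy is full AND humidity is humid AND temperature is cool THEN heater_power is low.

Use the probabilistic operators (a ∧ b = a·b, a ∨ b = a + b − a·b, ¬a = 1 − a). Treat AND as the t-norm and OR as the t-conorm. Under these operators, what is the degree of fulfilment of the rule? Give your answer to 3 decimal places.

0.047

firing strength: full=0.19, humid=0.65, cool=0.38; AND[a·b] → w = 0.0469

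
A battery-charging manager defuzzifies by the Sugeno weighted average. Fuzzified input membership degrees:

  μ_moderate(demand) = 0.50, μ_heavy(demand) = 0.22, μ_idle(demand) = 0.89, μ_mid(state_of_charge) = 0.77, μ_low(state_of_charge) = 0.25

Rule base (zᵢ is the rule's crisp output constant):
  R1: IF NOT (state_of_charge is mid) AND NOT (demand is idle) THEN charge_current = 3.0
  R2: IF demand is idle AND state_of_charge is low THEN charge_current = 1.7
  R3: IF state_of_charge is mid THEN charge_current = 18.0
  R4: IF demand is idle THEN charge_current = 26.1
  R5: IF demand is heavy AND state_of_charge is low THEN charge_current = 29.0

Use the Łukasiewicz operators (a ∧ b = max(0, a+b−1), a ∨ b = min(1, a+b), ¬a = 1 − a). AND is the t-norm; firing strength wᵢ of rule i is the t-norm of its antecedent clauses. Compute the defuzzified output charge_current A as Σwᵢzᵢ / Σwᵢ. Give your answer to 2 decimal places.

20.74

R1 (z=3.0): ¬mid=1−0.77=0.23, ¬idle=1−0.89=0.11; AND[max(0, a+b−1)] → w = 0.00
R2 (z=1.7): idle=0.89, low=0.25; AND[max(0, a+b−1)] → w = 0.14
R3 (z=18.0): mid=0.77 → w = 0.77
R4 (z=26.1): idle=0.89 → w = 0.89
R5 (z=29.0): heavy=0.22, low=0.25; AND[max(0, a+b−1)] → w = 0.00
Weighted average = (0.00·3.0 + 0.14·1.7 + 0.77·18.0 + 0.89·26.1 + 0.00·29.0) / (0.00 + 0.14 + 0.77 + 0.89 + 0.00)
  = 37.3270 / 1.8000 = 20.74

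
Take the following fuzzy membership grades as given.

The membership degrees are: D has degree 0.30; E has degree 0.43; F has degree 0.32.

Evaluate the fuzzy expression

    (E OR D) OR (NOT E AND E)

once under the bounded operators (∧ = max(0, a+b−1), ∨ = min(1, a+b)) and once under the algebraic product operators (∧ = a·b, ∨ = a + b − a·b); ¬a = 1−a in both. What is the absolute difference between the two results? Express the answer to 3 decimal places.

0.031

Under bounded:
  E OR D = min(1, a+b) on (0.43, 0.30) = 0.73
  NOT E = 1 − 0.43 = 0.57
  NOT E AND E = max(0, a+b−1) on (0.57, 0.43) = 0.00
  (E OR D) OR (NOT E AND E) = min(1, a+b) on (0.73, 0.00) = 0.73
  → value = 0.7300
Under algebraic product:
  E OR D = a + b − a·b on (0.4300, 0.3000) = 0.6010
  NOT E = 1 − 0.4300 = 0.5700
  NOT E AND E = a·b on (0.5700, 0.4300) = 0.2451
  (E OR D) OR (NOT E AND E) = a + b − a·b on (0.6010, 0.2451) = 0.6988
  → value = 0.6988
|0.7300 − 0.6988| = 0.031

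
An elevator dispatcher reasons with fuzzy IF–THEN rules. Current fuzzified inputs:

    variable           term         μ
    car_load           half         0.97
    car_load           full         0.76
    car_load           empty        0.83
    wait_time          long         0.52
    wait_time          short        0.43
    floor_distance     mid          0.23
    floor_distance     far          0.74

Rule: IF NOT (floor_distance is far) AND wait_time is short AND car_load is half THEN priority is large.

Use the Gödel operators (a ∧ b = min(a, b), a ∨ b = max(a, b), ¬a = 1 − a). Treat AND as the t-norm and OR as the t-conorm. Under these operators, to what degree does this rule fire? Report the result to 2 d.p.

0.26

firing strength: ¬far=1−0.74=0.26, short=0.43, half=0.97; AND[min(a, b)] → w = 0.26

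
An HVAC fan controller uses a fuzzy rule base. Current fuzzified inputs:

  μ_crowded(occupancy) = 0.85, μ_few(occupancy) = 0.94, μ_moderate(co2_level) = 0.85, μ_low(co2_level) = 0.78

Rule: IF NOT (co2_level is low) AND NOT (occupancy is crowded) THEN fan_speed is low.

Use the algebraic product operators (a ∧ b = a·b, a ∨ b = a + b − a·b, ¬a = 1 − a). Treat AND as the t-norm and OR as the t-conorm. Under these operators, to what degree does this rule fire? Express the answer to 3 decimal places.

0.033

firing strength: ¬low=1−0.78=0.22, ¬crowded=1−0.85=0.15; AND[a·b] → w = 0.0330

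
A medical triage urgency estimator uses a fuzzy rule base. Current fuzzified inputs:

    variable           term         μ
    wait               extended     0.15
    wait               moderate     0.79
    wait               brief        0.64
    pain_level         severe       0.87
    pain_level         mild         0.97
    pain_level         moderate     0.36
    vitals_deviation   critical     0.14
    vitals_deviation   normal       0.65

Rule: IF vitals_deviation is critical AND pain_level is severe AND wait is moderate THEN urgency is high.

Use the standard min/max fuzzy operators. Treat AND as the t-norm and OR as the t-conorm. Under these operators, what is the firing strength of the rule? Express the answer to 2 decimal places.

firing strength: critical=0.14, severe=0.87, moderate=0.79; AND[min(a, b)] → w = 0.14

0.14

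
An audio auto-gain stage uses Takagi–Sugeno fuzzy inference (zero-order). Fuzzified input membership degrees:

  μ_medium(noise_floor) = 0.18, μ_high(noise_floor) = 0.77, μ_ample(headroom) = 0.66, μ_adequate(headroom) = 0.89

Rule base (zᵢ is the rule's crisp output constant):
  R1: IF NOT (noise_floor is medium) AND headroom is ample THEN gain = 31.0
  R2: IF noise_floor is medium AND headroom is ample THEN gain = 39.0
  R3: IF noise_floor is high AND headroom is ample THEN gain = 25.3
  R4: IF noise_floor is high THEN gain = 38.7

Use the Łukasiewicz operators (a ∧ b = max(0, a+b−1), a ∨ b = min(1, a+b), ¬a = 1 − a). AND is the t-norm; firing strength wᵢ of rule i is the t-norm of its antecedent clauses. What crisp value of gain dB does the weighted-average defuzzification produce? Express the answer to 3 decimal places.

33.070

R1 (z=31.0): ¬medium=1−0.18=0.82, ample=0.66; AND[max(0, a+b−1)] → w = 0.48
R2 (z=39.0): medium=0.18, ample=0.66; AND[max(0, a+b−1)] → w = 0.00
R3 (z=25.3): high=0.77, ample=0.66; AND[max(0, a+b−1)] → w = 0.43
R4 (z=38.7): high=0.77 → w = 0.77
Weighted average = (0.48·31.0 + 0.00·39.0 + 0.43·25.3 + 0.77·38.7) / (0.48 + 0.00 + 0.43 + 0.77)
  = 55.5580 / 1.6800 = 33.070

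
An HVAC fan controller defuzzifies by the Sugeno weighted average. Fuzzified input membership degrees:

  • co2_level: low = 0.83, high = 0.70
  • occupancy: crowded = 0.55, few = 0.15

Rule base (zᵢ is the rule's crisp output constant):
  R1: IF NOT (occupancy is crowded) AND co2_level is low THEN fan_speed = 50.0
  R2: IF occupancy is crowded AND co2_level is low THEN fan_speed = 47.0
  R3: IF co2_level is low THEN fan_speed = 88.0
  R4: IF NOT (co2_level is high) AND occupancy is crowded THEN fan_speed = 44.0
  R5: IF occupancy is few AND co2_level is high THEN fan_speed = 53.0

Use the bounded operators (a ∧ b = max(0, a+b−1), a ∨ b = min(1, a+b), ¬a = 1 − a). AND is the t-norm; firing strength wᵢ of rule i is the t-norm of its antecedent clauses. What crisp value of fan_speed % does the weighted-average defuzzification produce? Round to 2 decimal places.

70.40

R1 (z=50.0): ¬crowded=1−0.55=0.45, low=0.83; AND[max(0, a+b−1)] → w = 0.28
R2 (z=47.0): crowded=0.55, low=0.83; AND[max(0, a+b−1)] → w = 0.38
R3 (z=88.0): low=0.83 → w = 0.83
R4 (z=44.0): ¬high=1−0.70=0.30, crowded=0.55; AND[max(0, a+b−1)] → w = 0.00
R5 (z=53.0): few=0.15, high=0.70; AND[max(0, a+b−1)] → w = 0.00
Weighted average = (0.28·50.0 + 0.38·47.0 + 0.83·88.0 + 0.00·44.0 + 0.00·53.0) / (0.28 + 0.38 + 0.83 + 0.00 + 0.00)
  = 104.9000 / 1.4900 = 70.40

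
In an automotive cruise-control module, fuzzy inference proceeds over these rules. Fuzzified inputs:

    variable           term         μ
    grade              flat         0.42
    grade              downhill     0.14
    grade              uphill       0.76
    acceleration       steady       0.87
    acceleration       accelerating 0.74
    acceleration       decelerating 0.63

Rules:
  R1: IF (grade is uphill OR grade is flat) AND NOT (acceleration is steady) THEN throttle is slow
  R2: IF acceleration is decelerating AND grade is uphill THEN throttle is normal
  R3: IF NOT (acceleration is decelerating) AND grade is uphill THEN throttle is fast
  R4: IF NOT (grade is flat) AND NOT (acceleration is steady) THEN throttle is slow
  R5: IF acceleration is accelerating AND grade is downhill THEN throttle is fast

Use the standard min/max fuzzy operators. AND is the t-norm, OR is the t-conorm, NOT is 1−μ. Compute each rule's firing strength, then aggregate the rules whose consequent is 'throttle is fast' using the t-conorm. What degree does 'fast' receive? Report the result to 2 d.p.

0.37

R1: (uphill=0.76 OR flat=0.42) = 0.76; AND[min(a, b)] with ¬steady=1−0.87=0.13 → w = 0.13
R2: decelerating=0.63, uphill=0.76; AND[min(a, b)] → w = 0.63
R3: ¬decelerating=1−0.63=0.37, uphill=0.76; AND[min(a, b)] → w = 0.37
R4: ¬flat=1−0.42=0.58, ¬steady=1−0.87=0.13; AND[min(a, b)] → w = 0.13
R5: accelerating=0.74, downhill=0.14; AND[min(a, b)] → w = 0.14
Rules with consequent 'fast': {R3, R5} → strengths 0.37, 0.14
Aggregate via t-conorm [max(a, b)]: 0.37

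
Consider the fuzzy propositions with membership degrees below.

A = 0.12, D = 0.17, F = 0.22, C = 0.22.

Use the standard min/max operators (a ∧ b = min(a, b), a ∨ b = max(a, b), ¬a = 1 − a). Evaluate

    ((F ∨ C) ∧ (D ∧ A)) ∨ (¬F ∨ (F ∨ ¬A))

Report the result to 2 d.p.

0.88

F ∨ C = max(a, b) on (0.22, 0.22) = 0.22
D ∧ A = min(a, b) on (0.17, 0.12) = 0.12
(F ∨ C) ∧ (D ∧ A) = min(a, b) on (0.22, 0.12) = 0.12
¬F = 1 − 0.22 = 0.78
¬A = 1 − 0.12 = 0.88
F ∨ ¬A = max(a, b) on (0.22, 0.88) = 0.88
¬F ∨ (F ∨ ¬A) = max(a, b) on (0.78, 0.88) = 0.88
((F ∨ C) ∧ (D ∧ A)) ∨ (¬F ∨ (F ∨ ¬A)) = max(a, b) on (0.12, 0.88) = 0.88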